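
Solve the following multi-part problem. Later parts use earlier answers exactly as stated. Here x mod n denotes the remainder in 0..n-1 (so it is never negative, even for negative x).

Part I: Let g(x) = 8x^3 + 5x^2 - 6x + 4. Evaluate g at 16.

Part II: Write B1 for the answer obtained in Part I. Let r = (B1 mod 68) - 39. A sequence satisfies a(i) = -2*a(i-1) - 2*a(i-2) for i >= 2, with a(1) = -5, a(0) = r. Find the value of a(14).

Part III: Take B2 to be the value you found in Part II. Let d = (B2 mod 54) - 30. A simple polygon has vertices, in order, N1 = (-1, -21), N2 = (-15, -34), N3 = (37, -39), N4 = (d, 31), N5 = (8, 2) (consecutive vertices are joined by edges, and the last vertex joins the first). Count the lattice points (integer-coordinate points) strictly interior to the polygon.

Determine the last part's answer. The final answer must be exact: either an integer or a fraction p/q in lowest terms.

1170

Part I: 8*(16)^3 + 5*(16)^2 - 6*(16)^1 + 4 = (32768) + (1280) + (-96) + (4) = 33956; answer 33956
Part II: B1 = 33956; r = -15; a(2) = -2*(-5) - 2*(-15) = 40; iterating: a(2)=40, a(3)=-70, a(4)=60, a(5)=20, a(6)=-160, a(7)=280, a(8)=-240, a(9)=-80, a(10)=640, a(11)=-1120, a(12)=960, a(13)=320, a(14)=-2560; answer -2560
Part III: B2 = -2560; d = 2; cross terms: (-1*-34 - -15*-21)=-281, (-15*-39 - 37*-34)=1843, (37*31 - 2*-39)=1225, (2*2 - 8*31)=-244, (8*-21 - -1*2)=-166; twice the area = |2377| = 2377; area = 2377/2; boundary points = 1 + 1 + 35 + 1 + 1 = 39; strictly interior points = area - boundary/2 + 1 = 1170; answer 1170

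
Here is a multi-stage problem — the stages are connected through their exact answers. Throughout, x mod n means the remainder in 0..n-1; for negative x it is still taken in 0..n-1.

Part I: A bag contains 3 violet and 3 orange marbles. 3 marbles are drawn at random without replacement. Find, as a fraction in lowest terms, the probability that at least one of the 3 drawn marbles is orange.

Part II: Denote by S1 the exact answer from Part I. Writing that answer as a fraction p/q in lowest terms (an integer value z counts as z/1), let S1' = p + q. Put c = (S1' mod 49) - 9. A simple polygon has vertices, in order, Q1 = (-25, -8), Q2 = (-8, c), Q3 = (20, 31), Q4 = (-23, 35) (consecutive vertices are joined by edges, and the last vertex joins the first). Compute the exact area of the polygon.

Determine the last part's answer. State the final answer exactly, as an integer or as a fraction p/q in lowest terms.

Part I: total draws C(6,3) = 20; complement C(3,3) = 1; favorable 20 - 1 = 19; P = 19/20; answer 19/20
Part II: S1 = 19/20; threaded value p + q = 39; c = 30; cross terms: (-25*30 - -8*-8)=-814, (-8*31 - 20*30)=-848, (20*35 - -23*31)=1413, (-23*-8 - -25*35)=1059; twice the area = |810| = 810; area = 405; answer 405

405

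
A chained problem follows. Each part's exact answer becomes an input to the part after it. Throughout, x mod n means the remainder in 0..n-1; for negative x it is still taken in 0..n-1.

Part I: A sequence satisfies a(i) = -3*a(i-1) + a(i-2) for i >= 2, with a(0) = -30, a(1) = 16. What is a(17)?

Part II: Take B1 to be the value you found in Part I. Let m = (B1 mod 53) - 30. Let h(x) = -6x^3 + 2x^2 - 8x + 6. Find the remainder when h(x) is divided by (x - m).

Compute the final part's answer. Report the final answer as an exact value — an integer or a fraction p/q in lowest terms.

84294

Part I: a(2) = -3*(16) + 1*(-30) = -78; iterating: a(2)=-78, a(3)=250, a(4)=-828, a(5)=2734, a(6)=-9030, a(7)=29824, a(8)=-98502, a(9)=325330, a(10)=-1074492, a(11)=3548806, a(12)=-11720910, a(13)=38711536, a(14)=-127855518, a(15)=422278090, a(16)=-1394689788, a(17)=4606347454; answer 4606347454
Part II: B1 = 4606347454; m = -24; remainder = value at the root: -6*(-24)^3 + 2*(-24)^2 - 8*(-24)^1 + 6 = (82944) + (1152) + (192) + (6) = 84294; answer 84294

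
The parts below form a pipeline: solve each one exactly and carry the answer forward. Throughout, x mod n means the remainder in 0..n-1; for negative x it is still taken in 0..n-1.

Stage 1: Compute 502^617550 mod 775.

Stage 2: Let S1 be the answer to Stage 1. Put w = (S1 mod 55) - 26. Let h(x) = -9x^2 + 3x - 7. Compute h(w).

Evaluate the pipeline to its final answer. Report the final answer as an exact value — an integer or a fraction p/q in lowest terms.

Stage 1: squarings mod 775: 502^1=502, 502^2=129, 502^4=366, 502^8=656, 502^16=211, 502^32=346, 502^64=366, 502^128=656, 502^256=211, 502^512=346, 502^1024=366, 502^2048=656, 502^4096=211, 502^8192=346, 502^16384=366, 502^32768=656, 502^65536=211, 502^131072=346, 502^262144=366, 502^524288=656; 502^617550 = 502^2 * 502^4 * 502^8 * 502^64 * 502^1024 * 502^2048 * 502^8192 * 502^16384 * 502^65536 * 502^524288 = 249 (mod 775); answer 249
Stage 2: S1 = 249; w = 3; -9*(3)^2 + 3*(3)^1 - 7 = (-81) + (9) + (-7) = -79; answer -79

-79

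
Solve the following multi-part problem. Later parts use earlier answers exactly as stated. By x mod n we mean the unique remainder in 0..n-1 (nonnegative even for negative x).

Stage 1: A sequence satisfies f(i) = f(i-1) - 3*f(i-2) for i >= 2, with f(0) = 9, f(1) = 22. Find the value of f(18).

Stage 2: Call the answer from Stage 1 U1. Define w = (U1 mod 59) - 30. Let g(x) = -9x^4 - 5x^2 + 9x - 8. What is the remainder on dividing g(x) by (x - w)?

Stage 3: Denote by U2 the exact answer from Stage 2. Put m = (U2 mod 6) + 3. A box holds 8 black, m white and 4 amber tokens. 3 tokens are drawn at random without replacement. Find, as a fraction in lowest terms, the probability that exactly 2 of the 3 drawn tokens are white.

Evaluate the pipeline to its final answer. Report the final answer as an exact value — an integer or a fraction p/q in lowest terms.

3/17

Stage 1: f(2) = 1*(22) - 3*(9) = -5; iterating: f(2)=-5, f(3)=-71, f(4)=-56, f(5)=157, f(6)=325, f(7)=-146, f(8)=-1121, f(9)=-683, f(10)=2680, f(11)=4729, f(12)=-3311, f(13)=-17498, f(14)=-7565, f(15)=44929, f(16)=67624, f(17)=-67163, f(18)=-270035; answer -270035
Stage 2: U1 = -270035; w = -22; remainder = value at the root: -9*(-22)^4 - 5*(-22)^2 + 9*(-22)^1 - 8 = (-2108304) + (-2420) + (-198) + (-8) = -2110930; answer -2110930
Stage 3: U2 = -2110930; m = 5; total draws C(17,3) = 680; favorable C(5,2)*C(12,1) = 120; P = 3/17; answer 3/17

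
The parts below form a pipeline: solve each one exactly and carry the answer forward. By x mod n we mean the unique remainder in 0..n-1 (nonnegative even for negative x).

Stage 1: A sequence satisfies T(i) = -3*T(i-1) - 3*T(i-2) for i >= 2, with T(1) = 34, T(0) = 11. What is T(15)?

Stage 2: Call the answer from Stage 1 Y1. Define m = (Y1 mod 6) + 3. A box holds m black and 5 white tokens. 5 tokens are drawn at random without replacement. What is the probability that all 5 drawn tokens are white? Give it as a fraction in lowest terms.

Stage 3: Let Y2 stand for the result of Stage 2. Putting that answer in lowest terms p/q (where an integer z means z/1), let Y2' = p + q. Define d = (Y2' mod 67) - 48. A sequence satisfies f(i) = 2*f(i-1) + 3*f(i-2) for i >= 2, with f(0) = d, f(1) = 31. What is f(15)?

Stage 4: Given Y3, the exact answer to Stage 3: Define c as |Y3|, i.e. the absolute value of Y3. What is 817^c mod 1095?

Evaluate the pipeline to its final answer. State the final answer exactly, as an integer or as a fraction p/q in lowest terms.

Stage 1: T(2) = -3*(34) - 3*(11) = -135; iterating: T(2)=-135, T(3)=303, T(4)=-504, T(5)=603, T(6)=-297, T(7)=-918, T(8)=3645, T(9)=-8181, T(10)=13608, T(11)=-16281, T(12)=8019, T(13)=24786, T(14)=-98415, T(15)=220887; answer 220887
Stage 2: Y1 = 220887; m = 6; total draws C(11,5) = 462; favorable C(5,5) = 1; P = 1/462; answer 1/462
Stage 3: Y2 = 1/462; threaded value p + q = 463; d = 13; f(2) = 2*(31) + 3*(13) = 101; iterating: f(2)=101, f(3)=295, f(4)=893, f(5)=2671, f(6)=8021, f(7)=24055, f(8)=72173, f(9)=216511, f(10)=649541, f(11)=1948615, f(12)=5845853, f(13)=17537551, f(14)=52612661, f(15)=157837975; answer 157837975
Stage 4: Y3 = 157837975; c = 157837975; squarings mod 1095: 817^1=817, 817^2=634, 817^4=91, 817^8=616, 817^16=586, 817^32=661, 817^64=16, 817^128=256, 817^256=931, 817^512=616, 817^1024=586, 817^2048=661, 817^4096=16, 817^8192=256, 817^16384=931, 817^32768=616, 817^65536=586, 817^131072=661, 817^262144=16, 817^524288=256, 817^1048576=931, 817^2097152=616, 817^4194304=586, 817^8388608=661, 817^16777216=16, 817^33554432=256, 817^67108864=931, 817^134217728=616; 817^157837975 = 817^1 * 817^2 * 817^4 * 817^16 * 817^128 * 817^512 * 817^2048 * 817^8192 * 817^16384 * 817^524288 * 817^2097152 * 817^4194304 * 817^16777216 * 817^134217728 = 628 (mod 1095); answer 628

628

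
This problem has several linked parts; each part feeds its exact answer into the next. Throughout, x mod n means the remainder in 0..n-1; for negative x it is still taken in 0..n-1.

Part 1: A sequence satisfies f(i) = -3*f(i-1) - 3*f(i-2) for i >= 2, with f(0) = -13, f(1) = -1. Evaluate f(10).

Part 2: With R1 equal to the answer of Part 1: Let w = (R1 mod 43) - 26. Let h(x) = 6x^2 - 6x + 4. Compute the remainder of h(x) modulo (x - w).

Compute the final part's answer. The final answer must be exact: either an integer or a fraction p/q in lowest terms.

436

Part 1: f(2) = -3*(-1) - 3*(-13) = 42; iterating: f(2)=42, f(3)=-123, f(4)=243, f(5)=-360, f(6)=351, f(7)=27, f(8)=-1134, f(9)=3321, f(10)=-6561; answer -6561
Part 2: R1 = -6561; w = -8; remainder = value at the root: 6*(-8)^2 - 6*(-8)^1 + 4 = (384) + (48) + (4) = 436; answer 436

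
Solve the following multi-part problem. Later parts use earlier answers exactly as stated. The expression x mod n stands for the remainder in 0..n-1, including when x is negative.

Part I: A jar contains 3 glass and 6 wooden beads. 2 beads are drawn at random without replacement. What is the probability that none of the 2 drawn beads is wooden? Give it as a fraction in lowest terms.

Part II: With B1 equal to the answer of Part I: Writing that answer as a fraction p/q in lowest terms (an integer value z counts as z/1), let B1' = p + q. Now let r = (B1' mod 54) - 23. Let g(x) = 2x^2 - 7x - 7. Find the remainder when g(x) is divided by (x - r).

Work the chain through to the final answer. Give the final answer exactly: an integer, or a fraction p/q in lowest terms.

263

Part I: total draws C(9,2) = 36; favorable C(3,2) = 3; P = 1/12; answer 1/12
Part II: B1 = 1/12; threaded value p + q = 13; r = -10; remainder = value at the root: 2*(-10)^2 - 7*(-10)^1 - 7 = (200) + (70) + (-7) = 263; answer 263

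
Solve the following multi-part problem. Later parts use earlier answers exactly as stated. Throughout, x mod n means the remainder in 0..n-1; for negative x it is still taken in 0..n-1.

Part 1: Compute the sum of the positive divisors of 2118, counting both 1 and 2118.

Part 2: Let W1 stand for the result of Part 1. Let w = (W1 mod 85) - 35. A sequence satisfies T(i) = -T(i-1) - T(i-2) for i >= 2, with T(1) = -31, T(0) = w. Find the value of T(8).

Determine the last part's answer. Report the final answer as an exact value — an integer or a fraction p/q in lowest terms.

Part 1: 2118 = 2 * 3 * 353; sigma = (1 + 2) * (1 + 3) * (1 + 353) = 3 * 4 * 354 = 4248; answer 4248
Part 2: W1 = 4248; w = 48; T(2) = -1*(-31) - 1*(48) = -17; iterating: T(2)=-17, T(3)=48, T(4)=-31, T(5)=-17, T(6)=48, T(7)=-31, T(8)=-17; answer -17

-17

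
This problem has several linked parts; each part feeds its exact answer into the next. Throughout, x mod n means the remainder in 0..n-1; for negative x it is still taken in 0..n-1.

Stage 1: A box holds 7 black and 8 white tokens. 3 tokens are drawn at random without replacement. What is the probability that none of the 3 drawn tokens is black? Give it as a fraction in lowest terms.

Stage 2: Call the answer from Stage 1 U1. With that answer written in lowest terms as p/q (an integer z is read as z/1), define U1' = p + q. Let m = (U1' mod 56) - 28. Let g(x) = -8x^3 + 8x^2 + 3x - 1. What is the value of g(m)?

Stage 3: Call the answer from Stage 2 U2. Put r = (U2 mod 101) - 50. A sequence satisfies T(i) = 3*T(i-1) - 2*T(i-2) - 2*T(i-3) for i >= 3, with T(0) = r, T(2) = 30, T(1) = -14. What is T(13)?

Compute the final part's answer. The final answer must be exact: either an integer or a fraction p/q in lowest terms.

Stage 1: total draws C(15,3) = 455; favorable C(8,3) = 56; P = 8/65; answer 8/65
Stage 2: U1 = 8/65; threaded value p + q = 73; m = -11; -8*(-11)^3 + 8*(-11)^2 + 3*(-11)^1 - 1 = (10648) + (968) + (-33) + (-1) = 11582; answer 11582
Stage 3: U2 = 11582; r = 18; T(3) = 3*(30) - 2*(-14) - 2*(18) = 82; iterating: T(3)=82, T(4)=214, T(5)=418, T(6)=662, T(7)=722, T(8)=6, T(9)=-2750, T(10)=-9706, T(11)=-23630, T(12)=-45978, T(13)=-71262; answer -71262

-71262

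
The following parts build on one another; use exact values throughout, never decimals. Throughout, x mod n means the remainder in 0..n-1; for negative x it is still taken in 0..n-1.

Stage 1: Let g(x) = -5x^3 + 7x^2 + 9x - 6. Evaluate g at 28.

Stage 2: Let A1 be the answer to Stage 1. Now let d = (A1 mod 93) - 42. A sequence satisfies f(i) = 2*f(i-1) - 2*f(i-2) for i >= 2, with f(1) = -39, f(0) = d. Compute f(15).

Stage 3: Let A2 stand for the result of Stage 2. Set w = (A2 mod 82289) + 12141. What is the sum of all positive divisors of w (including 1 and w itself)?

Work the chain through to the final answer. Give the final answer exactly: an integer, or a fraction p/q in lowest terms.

19296

Stage 1: -5*(28)^3 + 7*(28)^2 + 9*(28)^1 - 6 = (-109760) + (5488) + (252) + (-6) = -104026; answer -104026
Stage 2: A1 = -104026; d = -1; f(2) = 2*(-39) - 2*(-1) = -76; iterating: f(2)=-76, f(3)=-74, f(4)=4, f(5)=156, f(6)=304, f(7)=296, f(8)=-16, f(9)=-624, f(10)=-1216, f(11)=-1184, f(12)=64, f(13)=2496, f(14)=4864, f(15)=4736; answer 4736
Stage 3: A2 = 4736; w = 16877; 16877 = 7 * 2411; sigma = (1 + 7) * (1 + 2411) = 8 * 2412 = 19296; answer 19296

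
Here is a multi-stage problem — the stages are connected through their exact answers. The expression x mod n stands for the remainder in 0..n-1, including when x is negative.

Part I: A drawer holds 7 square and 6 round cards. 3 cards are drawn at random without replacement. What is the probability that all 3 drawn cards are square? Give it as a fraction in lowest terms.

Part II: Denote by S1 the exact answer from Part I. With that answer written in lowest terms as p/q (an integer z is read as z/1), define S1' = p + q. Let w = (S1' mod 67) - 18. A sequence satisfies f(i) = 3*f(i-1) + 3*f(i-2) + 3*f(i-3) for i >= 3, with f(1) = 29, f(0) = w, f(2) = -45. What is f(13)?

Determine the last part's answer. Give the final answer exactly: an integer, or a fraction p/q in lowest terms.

Part I: total draws C(13,3) = 286; favorable C(7,3) = 35; P = 35/286; answer 35/286
Part II: S1 = 35/286; threaded value p + q = 321; w = 35; f(3) = 3*(-45) + 3*(29) + 3*(35) = 57; iterating: f(3)=57, f(4)=123, f(5)=405, f(6)=1755, f(7)=6849, f(8)=27027, f(9)=106893, f(10)=422307, f(11)=1668681, f(12)=6593643, f(13)=26053893; answer 26053893

26053893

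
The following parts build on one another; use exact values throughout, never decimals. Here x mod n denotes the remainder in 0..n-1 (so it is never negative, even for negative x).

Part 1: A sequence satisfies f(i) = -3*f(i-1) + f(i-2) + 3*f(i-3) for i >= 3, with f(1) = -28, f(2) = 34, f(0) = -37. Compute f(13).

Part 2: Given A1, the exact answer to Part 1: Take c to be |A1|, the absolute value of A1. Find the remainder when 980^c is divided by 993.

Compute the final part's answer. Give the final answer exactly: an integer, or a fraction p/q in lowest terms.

Part 1: f(3) = -3*(34) + 1*(-28) + 3*(-37) = -241; iterating: f(3)=-241, f(4)=673, f(5)=-2158, f(6)=6424, f(7)=-19411, f(8)=58183, f(9)=-174688, f(10)=524014, f(11)=-1572181, f(12)=4716493, f(13)=-14149618; answer -14149618
Part 2: A1 = -14149618; c = 14149618; squarings mod 993: 980^1=980, 980^2=169, 980^4=757, 980^8=88, 980^16=793, 980^32=280, 980^64=946, 980^128=223, 980^256=79, 980^512=283, 980^1024=649, 980^2048=169, 980^4096=757, 980^8192=88, 980^16384=793, 980^32768=280, 980^65536=946, 980^131072=223, 980^262144=79, 980^524288=283, 980^1048576=649, 980^2097152=169, 980^4194304=757, 980^8388608=88; 980^14149618 = 980^2 * 980^16 * 980^32 * 980^64 * 980^128 * 980^256 * 980^512 * 980^1024 * 980^8192 * 980^16384 * 980^32768 * 980^65536 * 980^131072 * 980^262144 * 980^1048576 * 980^4194304 * 980^8388608 = 970 (mod 993); answer 970

970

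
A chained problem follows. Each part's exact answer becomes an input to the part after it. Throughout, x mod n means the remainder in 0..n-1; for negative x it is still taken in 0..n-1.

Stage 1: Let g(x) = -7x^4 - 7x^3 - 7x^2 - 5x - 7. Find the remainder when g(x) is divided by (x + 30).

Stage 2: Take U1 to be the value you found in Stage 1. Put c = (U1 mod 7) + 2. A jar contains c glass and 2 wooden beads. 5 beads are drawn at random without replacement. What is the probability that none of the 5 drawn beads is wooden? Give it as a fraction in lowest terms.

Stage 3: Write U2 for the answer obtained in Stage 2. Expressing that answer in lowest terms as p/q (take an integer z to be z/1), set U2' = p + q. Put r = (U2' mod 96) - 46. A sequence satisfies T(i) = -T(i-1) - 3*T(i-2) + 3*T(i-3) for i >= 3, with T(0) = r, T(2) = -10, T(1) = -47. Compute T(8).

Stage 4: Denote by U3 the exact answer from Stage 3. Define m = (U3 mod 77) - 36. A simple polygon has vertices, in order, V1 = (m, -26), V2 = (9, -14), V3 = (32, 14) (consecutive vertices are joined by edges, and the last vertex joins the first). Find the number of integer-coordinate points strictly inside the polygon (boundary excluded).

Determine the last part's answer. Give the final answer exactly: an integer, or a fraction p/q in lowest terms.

15

Stage 1: remainder = value at the root: -7*(-30)^4 - 7*(-30)^3 - 7*(-30)^2 - 5*(-30)^1 - 7 = (-5670000) + (189000) + (-6300) + (150) + (-7) = -5487157; answer -5487157
Stage 2: U1 = -5487157; c = 5; total draws C(7,5) = 21; favorable C(5,5) = 1; P = 1/21; answer 1/21
Stage 3: U2 = 1/21; threaded value p + q = 22; r = -24; T(3) = -1*(-10) - 3*(-47) + 3*(-24) = 79; iterating: T(3)=79, T(4)=-190, T(5)=-77, T(6)=884, T(7)=-1223, T(8)=-1660; answer -1660
Stage 4: U3 = -1660; m = -2; cross terms: (-2*-14 - 9*-26)=262, (9*14 - 32*-14)=574, (32*-26 - -2*14)=-804; twice the area = |32| = 32; area = 16; boundary points = 1 + 1 + 2 = 4; strictly interior points = area - boundary/2 + 1 = 15; answer 15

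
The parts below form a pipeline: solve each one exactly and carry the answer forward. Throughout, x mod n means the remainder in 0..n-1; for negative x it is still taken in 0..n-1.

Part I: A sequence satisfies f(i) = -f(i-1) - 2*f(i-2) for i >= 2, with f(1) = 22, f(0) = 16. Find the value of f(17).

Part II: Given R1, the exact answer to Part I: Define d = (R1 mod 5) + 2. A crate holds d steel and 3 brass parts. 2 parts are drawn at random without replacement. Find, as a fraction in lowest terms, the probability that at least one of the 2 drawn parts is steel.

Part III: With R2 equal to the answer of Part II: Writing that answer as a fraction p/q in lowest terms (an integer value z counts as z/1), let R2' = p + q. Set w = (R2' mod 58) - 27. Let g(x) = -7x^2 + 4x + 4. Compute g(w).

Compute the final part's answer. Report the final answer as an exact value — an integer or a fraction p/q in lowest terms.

Part I: f(2) = -1*(22) - 2*(16) = -54; iterating: f(2)=-54, f(3)=10, f(4)=98, f(5)=-118, f(6)=-78, f(7)=314, f(8)=-158, f(9)=-470, f(10)=786, f(11)=154, f(12)=-1726, f(13)=1418, f(14)=2034, f(15)=-4870, f(16)=802, f(17)=8938; answer 8938
Part II: R1 = 8938; d = 5; total draws C(8,2) = 28; complement C(3,2) = 3; favorable 28 - 3 = 25; P = 25/28; answer 25/28
Part III: R2 = 25/28; threaded value p + q = 53; w = 26; -7*(26)^2 + 4*(26)^1 + 4 = (-4732) + (104) + (4) = -4624; answer -4624

-4624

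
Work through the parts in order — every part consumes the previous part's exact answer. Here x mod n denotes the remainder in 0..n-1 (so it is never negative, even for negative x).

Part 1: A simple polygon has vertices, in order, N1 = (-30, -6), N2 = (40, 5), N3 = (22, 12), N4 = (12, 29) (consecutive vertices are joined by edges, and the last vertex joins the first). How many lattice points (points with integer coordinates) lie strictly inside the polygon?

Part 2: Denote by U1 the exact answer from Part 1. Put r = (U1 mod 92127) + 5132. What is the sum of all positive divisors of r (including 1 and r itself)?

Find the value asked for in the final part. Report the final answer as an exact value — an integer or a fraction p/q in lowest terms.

Part 1: cross terms: (-30*5 - 40*-6)=90, (40*12 - 22*5)=370, (22*29 - 12*12)=494, (12*-6 - -30*29)=798; twice the area = |1752| = 1752; area = 876; boundary points = 1 + 1 + 1 + 7 = 10; strictly interior points = area - boundary/2 + 1 = 872; answer 872
Part 2: U1 = 872; r = 6004; 6004 = 2^2 * 19 * 79; sigma = (1 + 2 + 4) * (1 + 19) * (1 + 79) = 7 * 20 * 80 = 11200; answer 11200

11200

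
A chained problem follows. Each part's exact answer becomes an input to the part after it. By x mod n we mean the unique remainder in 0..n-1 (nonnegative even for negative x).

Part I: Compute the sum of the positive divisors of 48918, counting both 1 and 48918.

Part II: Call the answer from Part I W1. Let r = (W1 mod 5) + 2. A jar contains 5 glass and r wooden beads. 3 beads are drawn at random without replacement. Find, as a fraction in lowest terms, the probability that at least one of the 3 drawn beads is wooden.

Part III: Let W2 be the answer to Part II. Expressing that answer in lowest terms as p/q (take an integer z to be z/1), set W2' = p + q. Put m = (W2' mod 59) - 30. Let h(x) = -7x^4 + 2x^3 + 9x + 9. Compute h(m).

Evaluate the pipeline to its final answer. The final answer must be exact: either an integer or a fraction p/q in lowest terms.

Part I: 48918 = 2 * 3 * 31 * 263; sigma = (1 + 2) * (1 + 3) * (1 + 31) * (1 + 263) = 3 * 4 * 32 * 264 = 101376; answer 101376
Part II: W1 = 101376; r = 3; total draws C(8,3) = 56; complement C(5,3) = 10; favorable 56 - 10 = 46; P = 23/28; answer 23/28
Part III: W2 = 23/28; threaded value p + q = 51; m = 21; -7*(21)^4 + 2*(21)^3 + 9*(21)^1 + 9 = (-1361367) + (18522) + (189) + (9) = -1342647; answer -1342647

-1342647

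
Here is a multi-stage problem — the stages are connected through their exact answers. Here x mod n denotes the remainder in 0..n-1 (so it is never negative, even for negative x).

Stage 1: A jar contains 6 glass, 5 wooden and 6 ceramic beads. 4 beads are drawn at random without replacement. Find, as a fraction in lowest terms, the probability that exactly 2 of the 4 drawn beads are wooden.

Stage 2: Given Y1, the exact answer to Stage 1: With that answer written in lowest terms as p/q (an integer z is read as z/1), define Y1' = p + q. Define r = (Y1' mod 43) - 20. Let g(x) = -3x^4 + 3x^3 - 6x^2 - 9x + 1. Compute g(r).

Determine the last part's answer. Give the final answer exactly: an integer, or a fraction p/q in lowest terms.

Stage 1: total draws C(17,4) = 2380; favorable C(5,2)*C(12,2) = 660; P = 33/119; answer 33/119
Stage 2: Y1 = 33/119; threaded value p + q = 152; r = 3; -3*(3)^4 + 3*(3)^3 - 6*(3)^2 - 9*(3)^1 + 1 = (-243) + (81) + (-54) + (-27) + (1) = -242; answer -242

-242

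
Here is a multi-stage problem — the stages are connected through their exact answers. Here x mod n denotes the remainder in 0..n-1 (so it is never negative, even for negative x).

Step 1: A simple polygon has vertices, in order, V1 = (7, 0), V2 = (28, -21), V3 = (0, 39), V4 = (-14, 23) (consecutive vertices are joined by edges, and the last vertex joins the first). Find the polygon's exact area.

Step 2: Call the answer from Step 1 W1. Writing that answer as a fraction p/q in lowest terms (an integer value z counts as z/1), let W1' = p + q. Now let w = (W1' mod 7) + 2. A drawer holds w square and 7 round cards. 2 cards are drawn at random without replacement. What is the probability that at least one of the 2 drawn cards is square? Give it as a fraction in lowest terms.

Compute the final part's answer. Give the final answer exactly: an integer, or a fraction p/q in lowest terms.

8/15

Step 1: cross terms: (7*-21 - 28*0)=-147, (28*39 - 0*-21)=1092, (0*23 - -14*39)=546, (-14*0 - 7*23)=-161; twice the area = |1330| = 1330; area = 665; answer 665
Step 2: W1 = 665; threaded value p + q = 666; w = 3; total draws C(10,2) = 45; complement C(7,2) = 21; favorable 45 - 21 = 24; P = 8/15; answer 8/15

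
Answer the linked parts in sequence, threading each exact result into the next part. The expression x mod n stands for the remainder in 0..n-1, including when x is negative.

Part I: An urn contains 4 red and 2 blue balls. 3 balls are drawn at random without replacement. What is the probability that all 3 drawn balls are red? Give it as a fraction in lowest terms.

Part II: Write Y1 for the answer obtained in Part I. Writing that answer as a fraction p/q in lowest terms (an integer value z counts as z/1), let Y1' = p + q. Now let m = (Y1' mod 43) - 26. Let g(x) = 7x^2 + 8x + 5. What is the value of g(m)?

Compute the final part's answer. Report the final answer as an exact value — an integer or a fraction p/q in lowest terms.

2645

Part I: total draws C(6,3) = 20; favorable C(4,3) = 4; P = 1/5; answer 1/5
Part II: Y1 = 1/5; threaded value p + q = 6; m = -20; 7*(-20)^2 + 8*(-20)^1 + 5 = (2800) + (-160) + (5) = 2645; answer 2645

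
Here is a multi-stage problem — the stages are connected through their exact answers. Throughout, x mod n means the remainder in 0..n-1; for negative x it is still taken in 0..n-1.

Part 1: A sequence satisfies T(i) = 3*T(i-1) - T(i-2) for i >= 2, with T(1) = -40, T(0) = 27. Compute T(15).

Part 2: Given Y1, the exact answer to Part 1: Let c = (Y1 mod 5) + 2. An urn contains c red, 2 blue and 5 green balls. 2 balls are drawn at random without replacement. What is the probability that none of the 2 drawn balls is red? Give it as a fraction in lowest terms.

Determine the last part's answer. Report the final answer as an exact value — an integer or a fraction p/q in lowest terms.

Part 1: T(2) = 3*(-40) - 1*(27) = -147; iterating: T(2)=-147, T(3)=-401, T(4)=-1056, T(5)=-2767, T(6)=-7245, T(7)=-18968, T(8)=-49659, T(9)=-130009, T(10)=-340368, T(11)=-891095, T(12)=-2332917, T(13)=-6107656, T(14)=-15990051, T(15)=-41862497; answer -41862497
Part 2: Y1 = -41862497; c = 5; total draws C(12,2) = 66; favorable C(7,2) = 21; P = 7/22; answer 7/22

7/22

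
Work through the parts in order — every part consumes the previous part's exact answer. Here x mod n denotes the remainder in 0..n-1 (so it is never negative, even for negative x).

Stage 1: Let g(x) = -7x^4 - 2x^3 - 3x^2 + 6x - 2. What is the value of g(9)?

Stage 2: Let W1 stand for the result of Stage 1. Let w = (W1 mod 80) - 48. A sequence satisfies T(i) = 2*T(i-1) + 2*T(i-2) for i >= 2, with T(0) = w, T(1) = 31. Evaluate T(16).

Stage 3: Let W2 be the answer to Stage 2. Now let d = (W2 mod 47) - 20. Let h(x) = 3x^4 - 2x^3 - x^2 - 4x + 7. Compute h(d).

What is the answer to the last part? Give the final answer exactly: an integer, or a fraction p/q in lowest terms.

109515

Stage 1: -7*(9)^4 - 2*(9)^3 - 3*(9)^2 + 6*(9)^1 - 2 = (-45927) + (-1458) + (-243) + (54) + (-2) = -47576; answer -47576
Stage 2: W1 = -47576; w = -24; T(2) = 2*(31) + 2*(-24) = 14; iterating: T(2)=14, T(3)=90, T(4)=208, T(5)=596, T(6)=1608, T(7)=4408, T(8)=12032, T(9)=32880, T(10)=89824, T(11)=245408, T(12)=670464, T(13)=1831744, T(14)=5004416, T(15)=13672320, T(16)=37353472; answer 37353472
Stage 3: W2 = 37353472; d = 14; 3*(14)^4 - 2*(14)^3 - 1*(14)^2 - 4*(14)^1 + 7 = (115248) + (-5488) + (-196) + (-56) + (7) = 109515; answer 109515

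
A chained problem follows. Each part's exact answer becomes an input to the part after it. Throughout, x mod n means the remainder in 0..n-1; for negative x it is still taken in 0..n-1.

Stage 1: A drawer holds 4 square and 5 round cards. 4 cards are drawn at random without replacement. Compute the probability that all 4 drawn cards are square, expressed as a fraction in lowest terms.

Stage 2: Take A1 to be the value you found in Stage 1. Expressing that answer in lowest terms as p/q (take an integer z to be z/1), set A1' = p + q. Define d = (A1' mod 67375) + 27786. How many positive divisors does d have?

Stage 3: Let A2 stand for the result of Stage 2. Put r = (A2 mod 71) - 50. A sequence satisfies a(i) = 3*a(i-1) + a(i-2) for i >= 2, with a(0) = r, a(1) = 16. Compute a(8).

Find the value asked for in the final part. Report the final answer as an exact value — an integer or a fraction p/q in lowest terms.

Stage 1: total draws C(9,4) = 126; favorable C(4,4) = 1; P = 1/126; answer 1/126
Stage 2: A1 = 1/126; threaded value p + q = 127; d = 27913; 27913 = 103 * 271; number of divisors = (1+1) * (1+1) = 4; answer 4
Stage 3: A2 = 4; r = -46; a(2) = 3*(16) + 1*(-46) = 2; iterating: a(2)=2, a(3)=22, a(4)=68, a(5)=226, a(6)=746, a(7)=2464, a(8)=8138; answer 8138

8138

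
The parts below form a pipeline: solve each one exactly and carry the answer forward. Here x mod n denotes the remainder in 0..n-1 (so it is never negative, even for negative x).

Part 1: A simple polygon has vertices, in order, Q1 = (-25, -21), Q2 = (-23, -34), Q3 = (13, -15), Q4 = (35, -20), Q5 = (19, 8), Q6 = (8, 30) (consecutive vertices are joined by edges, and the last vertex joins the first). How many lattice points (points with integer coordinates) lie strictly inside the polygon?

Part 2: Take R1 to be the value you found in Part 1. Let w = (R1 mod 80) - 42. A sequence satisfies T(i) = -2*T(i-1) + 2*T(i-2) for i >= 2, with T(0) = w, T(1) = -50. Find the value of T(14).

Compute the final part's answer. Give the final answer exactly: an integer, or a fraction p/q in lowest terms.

21903616

Part 1: cross terms: (-25*-34 - -23*-21)=367, (-23*-15 - 13*-34)=787, (13*-20 - 35*-15)=265, (35*8 - 19*-20)=660, (19*30 - 8*8)=506, (8*-21 - -25*30)=582; twice the area = |3167| = 3167; area = 3167/2; boundary points = 1 + 1 + 1 + 4 + 11 + 3 = 21; strictly interior points = area - boundary/2 + 1 = 1574; answer 1574
Part 2: R1 = 1574; w = 12; T(2) = -2*(-50) + 2*(12) = 124; iterating: T(2)=124, T(3)=-348, T(4)=944, T(5)=-2584, T(6)=7056, T(7)=-19280, T(8)=52672, T(9)=-143904, T(10)=393152, T(11)=-1074112, T(12)=2934528, T(13)=-8017280, T(14)=21903616; answer 21903616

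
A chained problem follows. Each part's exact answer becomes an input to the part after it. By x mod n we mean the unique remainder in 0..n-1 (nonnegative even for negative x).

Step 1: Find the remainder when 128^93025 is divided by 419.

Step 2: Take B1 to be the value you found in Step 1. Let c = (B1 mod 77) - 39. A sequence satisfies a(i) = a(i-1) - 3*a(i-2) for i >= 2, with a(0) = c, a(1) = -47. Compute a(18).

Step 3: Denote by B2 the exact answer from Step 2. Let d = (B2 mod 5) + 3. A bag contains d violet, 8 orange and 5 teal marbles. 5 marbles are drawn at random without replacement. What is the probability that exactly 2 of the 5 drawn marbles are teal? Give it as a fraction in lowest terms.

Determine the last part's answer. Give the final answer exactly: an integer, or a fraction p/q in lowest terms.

Step 1: squarings mod 419: 128^1=128, 128^2=43, 128^4=173, 128^8=180, 128^16=137, 128^32=333, 128^64=273, 128^128=366, 128^256=295, 128^512=292, 128^1024=207, 128^2048=111, 128^4096=170, 128^8192=408, 128^16384=121, 128^32768=395, 128^65536=157; 128^93025 = 128^1 * 128^32 * 128^64 * 128^256 * 128^512 * 128^2048 * 128^8192 * 128^16384 * 128^65536 = 182 (mod 419); answer 182
Step 2: B1 = 182; c = -11; a(2) = 1*(-47) - 3*(-11) = -14; iterating: a(2)=-14, a(3)=127, a(4)=169, a(5)=-212, a(6)=-719, a(7)=-83, a(8)=2074, a(9)=2323, a(10)=-3899, a(11)=-10868, a(12)=829, a(13)=33433, a(14)=30946, a(15)=-69353, a(16)=-162191, a(17)=45868, a(18)=532441; answer 532441
Step 3: B2 = 532441; d = 4; total draws C(17,5) = 6188; favorable C(5,2)*C(12,3) = 2200; P = 550/1547; answer 550/1547

550/1547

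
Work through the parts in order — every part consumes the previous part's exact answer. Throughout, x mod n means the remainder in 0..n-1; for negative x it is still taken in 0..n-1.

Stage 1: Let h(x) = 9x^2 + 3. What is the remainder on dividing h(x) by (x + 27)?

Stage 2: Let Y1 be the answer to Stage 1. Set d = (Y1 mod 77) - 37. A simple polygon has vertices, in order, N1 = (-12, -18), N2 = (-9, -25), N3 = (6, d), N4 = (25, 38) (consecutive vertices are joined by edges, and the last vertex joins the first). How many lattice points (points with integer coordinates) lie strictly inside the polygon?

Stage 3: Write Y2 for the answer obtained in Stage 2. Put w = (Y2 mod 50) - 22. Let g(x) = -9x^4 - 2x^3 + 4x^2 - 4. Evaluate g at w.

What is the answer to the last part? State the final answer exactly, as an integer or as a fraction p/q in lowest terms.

-11092

Stage 1: remainder = value at the root: 9*(-27)^2 + 3 = (6561) + (3) = 6564; answer 6564
Stage 2: Y1 = 6564; d = -18; cross terms: (-12*-25 - -9*-18)=138, (-9*-18 - 6*-25)=312, (6*38 - 25*-18)=678, (25*-18 - -12*38)=6; twice the area = |1134| = 1134; area = 567; boundary points = 1 + 1 + 1 + 1 = 4; strictly interior points = area - boundary/2 + 1 = 566; answer 566
Stage 3: Y2 = 566; w = -6; -9*(-6)^4 - 2*(-6)^3 + 4*(-6)^2 - 4 = (-11664) + (432) + (144) + (-4) = -11092; answer -11092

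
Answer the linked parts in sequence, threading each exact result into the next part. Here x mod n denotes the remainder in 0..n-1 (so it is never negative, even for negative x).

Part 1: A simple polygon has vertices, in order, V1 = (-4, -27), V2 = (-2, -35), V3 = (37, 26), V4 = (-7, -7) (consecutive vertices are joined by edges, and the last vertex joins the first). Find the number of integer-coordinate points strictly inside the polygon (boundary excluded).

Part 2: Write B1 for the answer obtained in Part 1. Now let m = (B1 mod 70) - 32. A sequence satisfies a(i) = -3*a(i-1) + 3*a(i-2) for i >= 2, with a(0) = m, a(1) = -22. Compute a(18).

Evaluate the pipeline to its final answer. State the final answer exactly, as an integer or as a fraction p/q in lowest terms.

-18982285200

Part 1: cross terms: (-4*-35 - -2*-27)=86, (-2*26 - 37*-35)=1243, (37*-7 - -7*26)=-77, (-7*-27 - -4*-7)=161; twice the area = |1413| = 1413; area = 1413/2; boundary points = 2 + 1 + 11 + 1 = 15; strictly interior points = area - boundary/2 + 1 = 700; answer 700
Part 2: B1 = 700; m = -32; a(2) = -3*(-22) + 3*(-32) = -30; iterating: a(2)=-30, a(3)=24, a(4)=-162, a(5)=558, a(6)=-2160, a(7)=8154, a(8)=-30942, a(9)=117288, a(10)=-444690, a(11)=1685934, a(12)=-6391872, a(13)=24233418, a(14)=-91875870, a(15)=348327864, a(16)=-1320611202, a(17)=5006817198, a(18)=-18982285200; answer -18982285200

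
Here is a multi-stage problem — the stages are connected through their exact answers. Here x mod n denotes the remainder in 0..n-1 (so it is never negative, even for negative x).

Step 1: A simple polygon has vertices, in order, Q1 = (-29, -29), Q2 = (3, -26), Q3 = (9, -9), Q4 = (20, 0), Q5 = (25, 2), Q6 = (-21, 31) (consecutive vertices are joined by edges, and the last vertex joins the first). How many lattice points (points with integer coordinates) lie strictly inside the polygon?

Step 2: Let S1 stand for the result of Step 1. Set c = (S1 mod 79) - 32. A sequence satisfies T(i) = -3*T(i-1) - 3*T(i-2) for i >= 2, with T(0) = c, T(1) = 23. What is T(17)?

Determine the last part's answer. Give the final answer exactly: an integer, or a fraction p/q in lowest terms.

603612

Step 1: cross terms: (-29*-26 - 3*-29)=841, (3*-9 - 9*-26)=207, (9*0 - 20*-9)=180, (20*2 - 25*0)=40, (25*31 - -21*2)=817, (-21*-29 - -29*31)=1508; twice the area = |3593| = 3593; area = 3593/2; boundary points = 1 + 1 + 1 + 1 + 1 + 4 = 9; strictly interior points = area - boundary/2 + 1 = 1793; answer 1793
Step 2: S1 = 1793; c = 23; T(2) = -3*(23) - 3*(23) = -138; iterating: T(2)=-138, T(3)=345, T(4)=-621, T(5)=828, T(6)=-621, T(7)=-621, T(8)=3726, T(9)=-9315, T(10)=16767, T(11)=-22356, T(12)=16767, T(13)=16767, T(14)=-100602, T(15)=251505, T(16)=-452709, T(17)=603612; answer 603612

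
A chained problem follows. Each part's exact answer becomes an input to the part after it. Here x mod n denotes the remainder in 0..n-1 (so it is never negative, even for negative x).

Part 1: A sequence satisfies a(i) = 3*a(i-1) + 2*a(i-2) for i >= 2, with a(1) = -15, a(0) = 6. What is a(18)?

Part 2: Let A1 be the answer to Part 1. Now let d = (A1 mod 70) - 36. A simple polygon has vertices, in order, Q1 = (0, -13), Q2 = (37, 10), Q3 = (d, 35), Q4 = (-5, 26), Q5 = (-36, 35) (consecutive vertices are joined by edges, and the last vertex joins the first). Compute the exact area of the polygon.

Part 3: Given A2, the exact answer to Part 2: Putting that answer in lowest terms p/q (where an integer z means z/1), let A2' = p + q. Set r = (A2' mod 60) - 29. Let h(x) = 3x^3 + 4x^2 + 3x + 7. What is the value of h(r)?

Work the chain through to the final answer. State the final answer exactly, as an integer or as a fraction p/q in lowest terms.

-2623

Part 1: a(2) = 3*(-15) + 2*(6) = -33; iterating: a(2)=-33, a(3)=-129, a(4)=-453, a(5)=-1617, a(6)=-5757, a(7)=-20505, a(8)=-73029, a(9)=-260097, a(10)=-926349, a(11)=-3299241, a(12)=-11750421, a(13)=-41849745, a(14)=-149050077, a(15)=-530849721, a(16)=-1890649317, a(17)=-6733647393, a(18)=-23982240813; answer -23982240813
Part 2: A1 = -23982240813; d = 21; cross terms: (0*10 - 37*-13)=481, (37*35 - 21*10)=1085, (21*26 - -5*35)=721, (-5*35 - -36*26)=761, (-36*-13 - 0*35)=468; twice the area = |3516| = 3516; area = 1758; answer 1758
Part 3: A2 = 1758; threaded value p + q = 1759; r = -10; 3*(-10)^3 + 4*(-10)^2 + 3*(-10)^1 + 7 = (-3000) + (400) + (-30) + (7) = -2623; answer -2623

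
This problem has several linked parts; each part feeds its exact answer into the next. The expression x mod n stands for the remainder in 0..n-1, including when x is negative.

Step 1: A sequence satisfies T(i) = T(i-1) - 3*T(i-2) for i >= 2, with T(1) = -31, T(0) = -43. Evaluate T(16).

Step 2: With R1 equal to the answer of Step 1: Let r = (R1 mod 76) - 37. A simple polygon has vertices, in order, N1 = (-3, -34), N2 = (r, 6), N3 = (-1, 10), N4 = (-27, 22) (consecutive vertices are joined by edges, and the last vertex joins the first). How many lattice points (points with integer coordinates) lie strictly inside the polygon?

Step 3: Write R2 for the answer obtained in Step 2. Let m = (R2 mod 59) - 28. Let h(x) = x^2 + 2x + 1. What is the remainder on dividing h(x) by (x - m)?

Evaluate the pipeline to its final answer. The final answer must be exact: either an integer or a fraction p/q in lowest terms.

Step 1: T(2) = 1*(-31) - 3*(-43) = 98; iterating: T(2)=98, T(3)=191, T(4)=-103, T(5)=-676, T(6)=-367, T(7)=1661, T(8)=2762, T(9)=-2221, T(10)=-10507, T(11)=-3844, T(12)=27677, T(13)=39209, T(14)=-43822, T(15)=-161449, T(16)=-29983; answer -29983
Step 2: R1 = -29983; r = 0; cross terms: (-3*6 - 0*-34)=-18, (0*10 - -1*6)=6, (-1*22 - -27*10)=248, (-27*-34 - -3*22)=984; twice the area = |1220| = 1220; area = 610; boundary points = 1 + 1 + 2 + 8 = 12; strictly interior points = area - boundary/2 + 1 = 605; answer 605
Step 3: R2 = 605; m = -13; remainder = value at the root: 1*(-13)^2 + 2*(-13)^1 + 1 = (169) + (-26) + (1) = 144; answer 144

144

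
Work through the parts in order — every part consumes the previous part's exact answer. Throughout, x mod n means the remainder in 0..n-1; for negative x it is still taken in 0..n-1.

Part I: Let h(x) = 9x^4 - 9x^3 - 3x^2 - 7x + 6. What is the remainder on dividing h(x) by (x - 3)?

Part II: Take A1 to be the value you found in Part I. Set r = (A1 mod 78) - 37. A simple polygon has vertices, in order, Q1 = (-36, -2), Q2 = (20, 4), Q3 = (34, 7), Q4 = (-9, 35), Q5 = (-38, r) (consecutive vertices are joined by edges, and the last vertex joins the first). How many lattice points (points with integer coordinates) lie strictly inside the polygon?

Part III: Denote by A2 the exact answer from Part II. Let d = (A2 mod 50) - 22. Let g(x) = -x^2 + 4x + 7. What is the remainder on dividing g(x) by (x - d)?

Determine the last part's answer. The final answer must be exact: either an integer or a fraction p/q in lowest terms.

-278

Part I: remainder = value at the root: 9*(3)^4 - 9*(3)^3 - 3*(3)^2 - 7*(3)^1 + 6 = (729) + (-243) + (-27) + (-21) + (6) = 444; answer 444
Part II: A1 = 444; r = 17; cross terms: (-36*4 - 20*-2)=-104, (20*7 - 34*4)=4, (34*35 - -9*7)=1253, (-9*17 - -38*35)=1177, (-38*-2 - -36*17)=688; twice the area = |3018| = 3018; area = 1509; boundary points = 2 + 1 + 1 + 1 + 1 = 6; strictly interior points = area - boundary/2 + 1 = 1507; answer 1507
Part III: A2 = 1507; d = -15; remainder = value at the root: -1*(-15)^2 + 4*(-15)^1 + 7 = (-225) + (-60) + (7) = -278; answer -278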